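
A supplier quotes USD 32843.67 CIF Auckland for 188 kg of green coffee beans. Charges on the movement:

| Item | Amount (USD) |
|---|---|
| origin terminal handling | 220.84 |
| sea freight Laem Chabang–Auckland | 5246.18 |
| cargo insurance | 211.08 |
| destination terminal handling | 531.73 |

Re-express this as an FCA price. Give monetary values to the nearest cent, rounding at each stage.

FCA price: USD 27165.57

Not relevant to the conversion: destination terminal — on the buyer under both terms; not part of either seller's price.
From CIF to FCA, the seller no longer bears: origin terminal, freight, insurance.
FCA price = 32843.67 − 220.84 − 5246.18 − 211.08 = 27165.57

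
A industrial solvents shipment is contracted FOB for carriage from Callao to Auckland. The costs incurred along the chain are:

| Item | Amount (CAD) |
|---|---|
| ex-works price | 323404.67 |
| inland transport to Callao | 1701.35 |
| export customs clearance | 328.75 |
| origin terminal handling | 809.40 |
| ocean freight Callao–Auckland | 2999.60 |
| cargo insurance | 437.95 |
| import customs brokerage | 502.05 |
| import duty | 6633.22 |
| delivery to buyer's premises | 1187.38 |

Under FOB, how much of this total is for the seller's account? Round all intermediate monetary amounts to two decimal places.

FOB: the seller bears costs until goods are on board at the origin port; the buyer bears freight, insurance and all costs thereafter.
Seller's account: goods 323404.67 + inland to port 1701.35 + export clearance 328.75 + origin terminal 809.40 = 326244.17
Buyer's account: freight 2999.60 + insurance 437.95 + brokerage 502.05 + duty 6633.22 + delivery 1187.38 = 11760.20

Seller's account: CAD 326244.17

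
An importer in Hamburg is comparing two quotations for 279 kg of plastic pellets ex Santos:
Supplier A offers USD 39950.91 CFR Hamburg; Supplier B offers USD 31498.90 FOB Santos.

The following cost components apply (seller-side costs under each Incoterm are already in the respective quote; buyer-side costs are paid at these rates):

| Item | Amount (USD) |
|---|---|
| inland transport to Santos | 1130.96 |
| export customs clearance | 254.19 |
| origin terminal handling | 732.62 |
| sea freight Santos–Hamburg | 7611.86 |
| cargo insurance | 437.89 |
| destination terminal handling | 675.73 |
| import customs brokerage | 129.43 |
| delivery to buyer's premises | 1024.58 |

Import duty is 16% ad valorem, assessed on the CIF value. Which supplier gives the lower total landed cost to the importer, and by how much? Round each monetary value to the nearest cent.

Supplier B is cheaper by USD 974.58

Supplier A (CFR):
CIF value = CFR price + insurance = 39950.91 + 437.89 = 40388.80
Import duty = 40388.80 × 16% = 6462.21
Buyer bears (A): 437.89 + 675.73 + 129.43 + 1024.58 = 2267.63
Landed cost (A) = invoice 39950.91 + 2267.63 + duty 6462.21 = 48680.75
Supplier B (FOB):
CIF value = FOB price + freight + insurance = 31498.90 + 7611.86 + 437.89 = 39548.65
Import duty = 39548.65 × 16% = 6327.78
Buyer bears (B): 7611.86 + 437.89 + 675.73 + 129.43 + 1024.58 = 9879.49
Landed cost (B) = invoice 31498.90 + 9879.49 + duty 6327.78 = 47706.17
Difference = |48680.75 − 47706.17| = 974.58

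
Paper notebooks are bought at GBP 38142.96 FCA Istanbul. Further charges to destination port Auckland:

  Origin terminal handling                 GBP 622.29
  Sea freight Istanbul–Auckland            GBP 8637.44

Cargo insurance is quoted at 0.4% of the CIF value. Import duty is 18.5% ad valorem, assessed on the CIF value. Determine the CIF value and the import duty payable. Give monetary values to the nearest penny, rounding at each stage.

Let C be the CIF value. C = FCA price + pre-shipment costs + freight + 0.4% × C
C − 0.4% × C = 38142.96 + 622.29 + 8637.44
0.996 × C = 47402.69
C = 47402.69 / 0.996 = 47593.06
Insurance premium = 0.4% × 47593.06 = 190.37
Import duty = 47593.06 × 18.5% = 8804.72

CIF value: GBP 47593.06; import duty: GBP 8804.72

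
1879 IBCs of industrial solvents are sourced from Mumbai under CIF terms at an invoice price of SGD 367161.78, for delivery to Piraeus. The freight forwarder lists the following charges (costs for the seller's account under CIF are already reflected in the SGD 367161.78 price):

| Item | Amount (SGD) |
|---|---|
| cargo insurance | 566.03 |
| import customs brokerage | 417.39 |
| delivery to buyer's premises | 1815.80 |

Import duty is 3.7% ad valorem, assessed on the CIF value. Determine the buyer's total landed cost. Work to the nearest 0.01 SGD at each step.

Total landed cost: SGD 382979.96

CIF: the seller pays costs through ocean freight and marine insurance to the destination port.
Already in the invoice (seller's account under CIF): insurance — exclude.
The CIF price already equals the CIF value: 367161.78
Import duty = 367161.78 × 3.7% = 13584.99
Buyer bears: brokerage 417.39 + delivery 1815.80 + duty 13584.99 = 15818.18
Landed cost = invoice 367161.78 + 15818.18 = 382979.96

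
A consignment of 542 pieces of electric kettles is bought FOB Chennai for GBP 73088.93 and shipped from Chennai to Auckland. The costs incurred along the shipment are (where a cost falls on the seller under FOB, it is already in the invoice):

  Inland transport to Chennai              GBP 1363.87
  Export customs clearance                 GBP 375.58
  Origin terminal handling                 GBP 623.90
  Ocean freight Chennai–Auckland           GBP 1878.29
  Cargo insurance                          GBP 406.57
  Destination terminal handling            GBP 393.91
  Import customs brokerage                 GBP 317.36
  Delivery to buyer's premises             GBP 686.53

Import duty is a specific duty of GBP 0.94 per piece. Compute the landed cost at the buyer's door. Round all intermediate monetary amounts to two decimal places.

Total landed cost: GBP 77281.07

FOB: the seller bears costs until goods are on board at the origin port; the buyer bears freight, insurance and all costs thereafter.
Already in the invoice (seller's account under FOB): inland to port, export clearance, origin terminal — exclude.
CIF value = FOB price + freight + insurance = 73088.93 + 1878.29 + 406.57 = 75373.79
Import duty = 542 × 0.94 = 509.48
Buyer bears: freight 1878.29 + insurance 406.57 + destination terminal 393.91 + brokerage 317.36 + delivery 686.53 + duty 509.48 = 4192.14
Landed cost = invoice 73088.93 + 4192.14 = 77281.07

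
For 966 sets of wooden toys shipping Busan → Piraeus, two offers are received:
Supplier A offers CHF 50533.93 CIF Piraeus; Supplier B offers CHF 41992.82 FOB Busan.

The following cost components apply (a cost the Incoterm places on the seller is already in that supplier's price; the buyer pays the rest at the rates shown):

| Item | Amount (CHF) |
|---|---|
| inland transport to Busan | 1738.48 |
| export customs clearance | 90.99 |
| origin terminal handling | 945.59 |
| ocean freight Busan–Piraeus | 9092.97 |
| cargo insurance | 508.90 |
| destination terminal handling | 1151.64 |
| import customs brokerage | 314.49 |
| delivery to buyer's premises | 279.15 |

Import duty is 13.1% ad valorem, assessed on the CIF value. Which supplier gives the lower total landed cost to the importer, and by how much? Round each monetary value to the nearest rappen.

Supplier A is cheaper by CHF 1199.72

Supplier A (CIF):
The CIF price already equals the CIF value: 50533.93
Import duty = 50533.93 × 13.1% = 6619.94
Buyer bears (A): 1151.64 + 314.49 + 279.15 = 1745.28
Landed cost (A) = invoice 50533.93 + 1745.28 + duty 6619.94 = 58899.15
Supplier B (FOB):
CIF value = FOB price + freight + insurance = 41992.82 + 9092.97 + 508.90 = 51594.69
Import duty = 51594.69 × 13.1% = 6758.90
Buyer bears (B): 9092.97 + 508.90 + 1151.64 + 314.49 + 279.15 = 11347.15
Landed cost (B) = invoice 41992.82 + 11347.15 + duty 6758.90 = 60098.87
Difference = |58899.15 − 60098.87| = 1199.72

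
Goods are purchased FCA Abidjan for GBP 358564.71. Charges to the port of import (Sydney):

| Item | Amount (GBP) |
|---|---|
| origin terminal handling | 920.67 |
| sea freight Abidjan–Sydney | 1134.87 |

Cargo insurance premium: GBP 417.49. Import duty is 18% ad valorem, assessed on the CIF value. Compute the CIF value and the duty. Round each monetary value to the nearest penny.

CIF = FCA price + pre-shipment costs + freight + insurance
CIF = 358564.71 + 920.67 + 1134.87 + 417.49 = 361037.74
Import duty = 361037.74 × 18% = 64986.79

CIF value: GBP 361037.74; import duty: GBP 64986.79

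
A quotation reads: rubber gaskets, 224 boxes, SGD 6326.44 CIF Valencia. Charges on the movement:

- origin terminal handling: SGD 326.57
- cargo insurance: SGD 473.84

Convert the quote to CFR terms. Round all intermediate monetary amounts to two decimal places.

Not relevant to the conversion: origin terminal — on the seller under both CIF and CFR; already in the CIF price and stays in the CFR price.
From CIF to CFR, the seller no longer bears: insurance.
CFR price = 6326.44 − 473.84 = 5852.60

CFR price: SGD 5852.60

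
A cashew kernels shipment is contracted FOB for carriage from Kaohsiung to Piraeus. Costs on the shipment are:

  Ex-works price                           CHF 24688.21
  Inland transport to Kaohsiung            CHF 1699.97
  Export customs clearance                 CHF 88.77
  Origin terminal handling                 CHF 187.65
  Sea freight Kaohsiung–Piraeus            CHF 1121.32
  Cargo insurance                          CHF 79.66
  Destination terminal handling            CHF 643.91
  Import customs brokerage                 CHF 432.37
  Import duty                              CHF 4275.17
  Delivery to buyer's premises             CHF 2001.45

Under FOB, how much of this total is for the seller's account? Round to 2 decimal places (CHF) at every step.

FOB: the seller bears costs until goods are on board at the origin port; the buyer bears freight, insurance and all costs thereafter.
Seller's account: goods 24688.21 + inland to port 1699.97 + export clearance 88.77 + origin terminal 187.65 = 26664.60
Buyer's account: freight 1121.32 + insurance 79.66 + destination terminal 643.91 + brokerage 432.37 + duty 4275.17 + delivery 2001.45 = 8553.88

Seller's account: CHF 26664.60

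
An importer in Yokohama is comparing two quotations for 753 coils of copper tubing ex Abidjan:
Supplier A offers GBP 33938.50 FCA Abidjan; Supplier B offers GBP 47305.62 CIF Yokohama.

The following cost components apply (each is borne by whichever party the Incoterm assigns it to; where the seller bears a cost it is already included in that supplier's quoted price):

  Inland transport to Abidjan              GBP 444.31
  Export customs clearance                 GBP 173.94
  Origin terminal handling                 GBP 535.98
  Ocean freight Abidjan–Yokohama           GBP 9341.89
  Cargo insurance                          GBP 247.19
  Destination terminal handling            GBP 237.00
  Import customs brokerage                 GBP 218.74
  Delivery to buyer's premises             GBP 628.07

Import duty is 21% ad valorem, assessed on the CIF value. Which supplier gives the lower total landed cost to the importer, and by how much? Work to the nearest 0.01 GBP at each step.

Supplier A is cheaper by GBP 3922.89

Supplier A (FCA):
CIF value = FCA price + origin terminal + freight + insurance = 33938.50 + 535.98 + 9341.89 + 247.19 = 44063.56
Import duty = 44063.56 × 21% = 9253.35
Buyer bears (A): 535.98 + 9341.89 + 247.19 + 237.00 + 218.74 + 628.07 = 11208.87
Landed cost (A) = invoice 33938.50 + 11208.87 + duty 9253.35 = 54400.72
Supplier B (CIF):
The CIF price already equals the CIF value: 47305.62
Import duty = 47305.62 × 21% = 9934.18
Buyer bears (B): 237.00 + 218.74 + 628.07 = 1083.81
Landed cost (B) = invoice 47305.62 + 1083.81 + duty 9934.18 = 58323.61
Difference = |54400.72 − 58323.61| = 3922.89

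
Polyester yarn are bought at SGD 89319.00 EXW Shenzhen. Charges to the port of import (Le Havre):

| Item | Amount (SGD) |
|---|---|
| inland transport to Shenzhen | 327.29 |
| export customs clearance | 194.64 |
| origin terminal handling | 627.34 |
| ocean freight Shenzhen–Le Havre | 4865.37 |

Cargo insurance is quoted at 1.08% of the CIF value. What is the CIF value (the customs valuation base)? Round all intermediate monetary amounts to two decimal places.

Let C be the CIF value. C = EXW price + pre-shipment costs + freight + 1.08% × C
C − 1.08% × C = 89319.00 + 327.29 + 194.64 + 627.34 + 4865.37
0.9892 × C = 95333.64
C = 95333.64 / 0.9892 = 96374.48
Insurance premium = 1.08% × 96374.48 = 1040.84

CIF value: SGD 96374.48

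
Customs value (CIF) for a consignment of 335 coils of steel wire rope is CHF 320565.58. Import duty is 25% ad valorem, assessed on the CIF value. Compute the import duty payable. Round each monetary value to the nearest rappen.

Import duty: CHF 80141.40

Import duty = 320565.58 × 25% = 80141.40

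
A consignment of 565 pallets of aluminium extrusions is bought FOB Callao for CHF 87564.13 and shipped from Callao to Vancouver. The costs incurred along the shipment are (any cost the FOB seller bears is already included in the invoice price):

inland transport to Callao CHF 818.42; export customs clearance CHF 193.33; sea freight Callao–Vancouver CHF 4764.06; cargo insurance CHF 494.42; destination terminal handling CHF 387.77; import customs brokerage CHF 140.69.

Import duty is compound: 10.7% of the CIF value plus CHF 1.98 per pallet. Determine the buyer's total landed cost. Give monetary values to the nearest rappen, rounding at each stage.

FOB: the seller bears costs until goods are on board at the origin port; the buyer bears freight, insurance and all costs thereafter.
Already in the invoice (seller's account under FOB): inland to port, export clearance — exclude.
CIF value = FOB price + freight + insurance = 87564.13 + 4764.06 + 494.42 = 92822.61
Ad valorem component: 92822.61 × 10.7% = 9932.02
Specific component: 565 × 1.98 = 1118.70
Import duty = 9932.02 + 1118.70 = 11050.72
Buyer bears: freight 4764.06 + insurance 494.42 + destination terminal 387.77 + brokerage 140.69 + duty 11050.72 = 16837.66
Landed cost = invoice 87564.13 + 16837.66 = 104401.79

Total landed cost: CHF 104401.79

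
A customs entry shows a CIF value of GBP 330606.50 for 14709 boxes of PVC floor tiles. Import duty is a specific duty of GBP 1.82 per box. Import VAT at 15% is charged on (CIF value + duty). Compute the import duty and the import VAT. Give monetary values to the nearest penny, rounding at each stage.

Import duty: GBP 26770.38; import VAT: GBP 53606.53

Import duty = 14709 × 1.82 = 26770.38
VAT base = CIF + duty = 330606.50 + 26770.38 = 357376.88
Import VAT = 357376.88 × 15% = 53606.53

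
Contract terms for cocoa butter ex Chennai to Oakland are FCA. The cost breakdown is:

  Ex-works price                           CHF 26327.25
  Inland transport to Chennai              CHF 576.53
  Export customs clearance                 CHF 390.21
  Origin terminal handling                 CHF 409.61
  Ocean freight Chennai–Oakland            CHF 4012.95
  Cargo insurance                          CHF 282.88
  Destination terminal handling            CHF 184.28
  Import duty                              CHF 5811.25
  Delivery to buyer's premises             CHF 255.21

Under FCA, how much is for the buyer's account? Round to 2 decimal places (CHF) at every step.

FCA: the seller delivers export-cleared goods to the carrier; the buyer bears costs from that point.
Seller's account: goods 26327.25 + inland to port 576.53 + export clearance 390.21 = 27293.99
Buyer's account: origin terminal 409.61 + freight 4012.95 + insurance 282.88 + destination terminal 184.28 + duty 5811.25 + delivery 255.21 = 10956.18

Buyer's account: CHF 10956.18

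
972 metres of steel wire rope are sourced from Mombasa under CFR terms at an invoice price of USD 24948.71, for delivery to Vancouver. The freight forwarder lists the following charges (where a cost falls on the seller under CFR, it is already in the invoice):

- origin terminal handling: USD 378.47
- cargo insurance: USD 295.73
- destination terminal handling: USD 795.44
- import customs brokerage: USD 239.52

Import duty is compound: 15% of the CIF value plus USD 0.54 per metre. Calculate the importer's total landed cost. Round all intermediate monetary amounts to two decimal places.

Total landed cost: USD 30590.95

CFR: the seller pays costs through ocean freight to the destination port, but not insurance.
Already in the invoice (seller's account under CFR): origin terminal — exclude.
CIF value = CFR price + insurance = 24948.71 + 295.73 = 25244.44
Ad valorem component: 25244.44 × 15% = 3786.67
Specific component: 972 × 0.54 = 524.88
Import duty = 3786.67 + 524.88 = 4311.55
Buyer bears: insurance 295.73 + destination terminal 795.44 + brokerage 239.52 + duty 4311.55 = 5642.24
Landed cost = invoice 24948.71 + 5642.24 = 30590.95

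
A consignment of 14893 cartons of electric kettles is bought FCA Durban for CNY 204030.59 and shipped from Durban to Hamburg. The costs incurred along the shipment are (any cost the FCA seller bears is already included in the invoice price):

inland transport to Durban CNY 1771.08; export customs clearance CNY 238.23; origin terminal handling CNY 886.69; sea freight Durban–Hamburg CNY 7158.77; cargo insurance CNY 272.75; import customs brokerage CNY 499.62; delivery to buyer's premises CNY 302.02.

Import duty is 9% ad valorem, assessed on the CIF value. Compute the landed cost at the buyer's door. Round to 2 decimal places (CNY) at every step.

Total landed cost: CNY 232261.83

FCA: the seller delivers export-cleared goods to the carrier; the buyer bears costs from that point.
Already in the invoice (seller's account under FCA): inland to port, export clearance — exclude.
CIF value = FCA price + origin terminal + freight + insurance = 204030.59 + 886.69 + 7158.77 + 272.75 = 212348.80
Import duty = 212348.80 × 9% = 19111.39
Buyer bears: origin terminal 886.69 + freight 7158.77 + insurance 272.75 + brokerage 499.62 + delivery 302.02 + duty 19111.39 = 28231.24
Landed cost = invoice 204030.59 + 28231.24 = 232261.83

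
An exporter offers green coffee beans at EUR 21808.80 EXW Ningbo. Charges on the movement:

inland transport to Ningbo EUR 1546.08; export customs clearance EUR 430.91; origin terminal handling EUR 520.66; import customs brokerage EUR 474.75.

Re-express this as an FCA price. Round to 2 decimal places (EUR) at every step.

Not relevant to the conversion: brokerage, origin terminal — on the buyer under both terms; not part of either seller's price.
From EXW to FCA, the seller additionally bears: inland to port, export clearance.
FCA price = 21808.80 + 1546.08 + 430.91 = 23785.79

FCA price: EUR 23785.79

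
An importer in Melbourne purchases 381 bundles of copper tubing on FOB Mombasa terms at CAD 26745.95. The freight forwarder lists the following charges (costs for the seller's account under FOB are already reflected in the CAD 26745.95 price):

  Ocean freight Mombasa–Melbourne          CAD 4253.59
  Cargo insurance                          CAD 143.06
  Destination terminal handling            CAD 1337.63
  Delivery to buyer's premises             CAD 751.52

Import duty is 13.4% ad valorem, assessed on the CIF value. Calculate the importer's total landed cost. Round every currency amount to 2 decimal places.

Total landed cost: CAD 37404.86

FOB: the seller bears costs until goods are on board at the origin port; the buyer bears freight, insurance and all costs thereafter.
CIF value = FOB price + freight + insurance = 26745.95 + 4253.59 + 143.06 = 31142.60
Import duty = 31142.60 × 13.4% = 4173.11
Buyer bears: freight 4253.59 + insurance 143.06 + destination terminal 1337.63 + delivery 751.52 + duty 4173.11 = 10658.91
Landed cost = invoice 26745.95 + 10658.91 = 37404.86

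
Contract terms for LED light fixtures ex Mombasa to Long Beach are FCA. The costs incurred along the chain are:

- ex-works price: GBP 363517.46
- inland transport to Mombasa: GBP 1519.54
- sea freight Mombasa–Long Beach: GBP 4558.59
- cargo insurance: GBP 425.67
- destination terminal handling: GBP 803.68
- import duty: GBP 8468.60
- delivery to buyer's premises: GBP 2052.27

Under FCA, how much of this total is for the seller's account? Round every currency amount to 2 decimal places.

Seller's account: GBP 365037.00

FCA: the seller delivers export-cleared goods to the carrier; the buyer bears costs from that point.
Seller's account: goods 363517.46 + inland to port 1519.54 = 365037.00
Buyer's account: freight 4558.59 + insurance 425.67 + destination terminal 803.68 + duty 8468.60 + delivery 2052.27 = 16308.81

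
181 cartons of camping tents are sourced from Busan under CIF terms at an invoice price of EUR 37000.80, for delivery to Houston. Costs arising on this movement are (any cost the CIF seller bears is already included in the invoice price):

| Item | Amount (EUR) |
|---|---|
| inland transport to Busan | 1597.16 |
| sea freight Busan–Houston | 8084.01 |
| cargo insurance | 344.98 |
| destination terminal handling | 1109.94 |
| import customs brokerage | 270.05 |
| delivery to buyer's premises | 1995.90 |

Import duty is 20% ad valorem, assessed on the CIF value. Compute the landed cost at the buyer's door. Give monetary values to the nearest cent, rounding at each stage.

Total landed cost: EUR 47776.85

CIF: the seller pays costs through ocean freight and marine insurance to the destination port.
Already in the invoice (seller's account under CIF): inland to port, freight, insurance — exclude.
The CIF price already equals the CIF value: 37000.80
Import duty = 37000.80 × 20% = 7400.16
Buyer bears: destination terminal 1109.94 + brokerage 270.05 + delivery 1995.90 + duty 7400.16 = 10776.05
Landed cost = invoice 37000.80 + 10776.05 = 47776.85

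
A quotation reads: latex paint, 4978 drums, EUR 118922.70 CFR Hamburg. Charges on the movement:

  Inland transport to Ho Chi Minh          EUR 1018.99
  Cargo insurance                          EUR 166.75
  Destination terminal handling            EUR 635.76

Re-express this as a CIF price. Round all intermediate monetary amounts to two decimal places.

Not relevant to the conversion: inland to port — on the seller under both CFR and CIF; already in the CFR price and stays in the CIF price. destination terminal — on the buyer under both terms; not part of either seller's price.
From CFR to CIF, the seller additionally bears: insurance.
CIF price = 118922.70 + 166.75 = 119089.45

CIF price: EUR 119089.45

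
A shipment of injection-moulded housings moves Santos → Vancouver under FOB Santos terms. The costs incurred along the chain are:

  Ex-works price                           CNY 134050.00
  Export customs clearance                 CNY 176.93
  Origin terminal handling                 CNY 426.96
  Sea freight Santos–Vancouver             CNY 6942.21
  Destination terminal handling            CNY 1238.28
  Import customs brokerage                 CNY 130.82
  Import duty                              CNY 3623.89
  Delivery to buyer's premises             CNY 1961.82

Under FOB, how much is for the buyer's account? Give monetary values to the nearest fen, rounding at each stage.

FOB: the seller bears costs until goods are on board at the origin port; the buyer bears freight, insurance and all costs thereafter.
Seller's account: goods 134050.00 + export clearance 176.93 + origin terminal 426.96 = 134653.89
Buyer's account: freight 6942.21 + destination terminal 1238.28 + brokerage 130.82 + duty 3623.89 + delivery 1961.82 = 13897.02

Buyer's account: CNY 13897.02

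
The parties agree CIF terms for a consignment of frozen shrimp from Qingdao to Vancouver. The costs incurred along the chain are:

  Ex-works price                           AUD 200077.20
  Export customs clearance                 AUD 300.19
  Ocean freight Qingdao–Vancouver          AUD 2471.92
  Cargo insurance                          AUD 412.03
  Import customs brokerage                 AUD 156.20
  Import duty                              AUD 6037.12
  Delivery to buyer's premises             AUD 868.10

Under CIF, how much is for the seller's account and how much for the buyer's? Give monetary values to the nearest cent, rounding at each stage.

CIF: the seller pays costs through ocean freight and marine insurance to the destination port.
Seller's account: goods 200077.20 + export clearance 300.19 + freight 2471.92 + insurance 412.03 = 203261.34
Buyer's account: brokerage 156.20 + duty 6037.12 + delivery 868.10 = 7061.42

Seller: AUD 203261.34; buyer: AUD 7061.42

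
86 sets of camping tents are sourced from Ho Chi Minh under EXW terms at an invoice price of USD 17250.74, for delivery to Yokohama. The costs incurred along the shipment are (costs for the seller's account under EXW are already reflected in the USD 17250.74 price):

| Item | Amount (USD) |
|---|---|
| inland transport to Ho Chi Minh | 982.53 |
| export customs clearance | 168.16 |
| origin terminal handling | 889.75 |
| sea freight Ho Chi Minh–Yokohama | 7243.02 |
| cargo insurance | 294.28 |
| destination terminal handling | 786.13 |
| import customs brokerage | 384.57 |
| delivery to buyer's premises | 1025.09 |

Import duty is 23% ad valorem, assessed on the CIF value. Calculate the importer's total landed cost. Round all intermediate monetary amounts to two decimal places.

Total landed cost: USD 35194.82

EXW: the seller makes goods available at their premises; the buyer bears all onward costs.
CIF value = EXW price + inland to port + export clearance + origin terminal + freight + insurance = 17250.74 + 982.53 + 168.16 + 889.75 + 7243.02 + 294.28 = 26828.48
Import duty = 26828.48 × 23% = 6170.55
Buyer bears: inland to port 982.53 + export clearance 168.16 + origin terminal 889.75 + freight 7243.02 + insurance 294.28 + destination terminal 786.13 + brokerage 384.57 + delivery 1025.09 + duty 6170.55 = 17944.08
Landed cost = invoice 17250.74 + 17944.08 = 35194.82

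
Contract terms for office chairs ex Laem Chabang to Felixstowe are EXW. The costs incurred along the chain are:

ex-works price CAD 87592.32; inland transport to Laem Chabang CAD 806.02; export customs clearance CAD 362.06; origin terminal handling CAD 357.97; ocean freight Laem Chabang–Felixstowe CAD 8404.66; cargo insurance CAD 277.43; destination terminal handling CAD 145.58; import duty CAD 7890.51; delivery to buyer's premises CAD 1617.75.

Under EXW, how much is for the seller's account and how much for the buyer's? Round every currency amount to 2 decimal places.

EXW: the seller makes goods available at their premises; the buyer bears all onward costs.
Seller's account: goods 87592.32 = 87592.32
Buyer's account: inland to port 806.02 + export clearance 362.06 + origin terminal 357.97 + freight 8404.66 + insurance 277.43 + destination terminal 145.58 + duty 7890.51 + delivery 1617.75 = 19861.98

Seller: CAD 87592.32; buyer: CAD 19861.98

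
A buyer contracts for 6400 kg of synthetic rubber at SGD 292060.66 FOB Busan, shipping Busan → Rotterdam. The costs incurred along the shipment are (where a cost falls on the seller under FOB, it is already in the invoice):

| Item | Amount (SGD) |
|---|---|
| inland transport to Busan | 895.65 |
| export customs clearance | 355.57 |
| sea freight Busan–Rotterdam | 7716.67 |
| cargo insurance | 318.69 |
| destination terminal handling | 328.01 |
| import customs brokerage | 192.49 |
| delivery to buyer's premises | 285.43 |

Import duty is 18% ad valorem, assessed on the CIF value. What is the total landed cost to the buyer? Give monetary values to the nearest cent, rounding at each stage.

FOB: the seller bears costs until goods are on board at the origin port; the buyer bears freight, insurance and all costs thereafter.
Already in the invoice (seller's account under FOB): inland to port, export clearance — exclude.
CIF value = FOB price + freight + insurance = 292060.66 + 7716.67 + 318.69 = 300096.02
Import duty = 300096.02 × 18% = 54017.28
Buyer bears: freight 7716.67 + insurance 318.69 + destination terminal 328.01 + brokerage 192.49 + delivery 285.43 + duty 54017.28 = 62858.57
Landed cost = invoice 292060.66 + 62858.57 = 354919.23

Total landed cost: SGD 354919.23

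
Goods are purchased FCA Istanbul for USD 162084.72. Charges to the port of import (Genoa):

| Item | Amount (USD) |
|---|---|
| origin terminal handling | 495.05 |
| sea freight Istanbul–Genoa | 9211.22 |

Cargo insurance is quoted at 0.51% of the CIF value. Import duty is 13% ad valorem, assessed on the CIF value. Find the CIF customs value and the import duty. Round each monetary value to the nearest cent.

CIF value: USD 172671.62; import duty: USD 22447.31

Let C be the CIF value. C = FCA price + pre-shipment costs + freight + 0.51% × C
C − 0.51% × C = 162084.72 + 495.05 + 9211.22
0.9949 × C = 171790.99
C = 171790.99 / 0.9949 = 172671.62
Insurance premium = 0.51% × 172671.62 = 880.63
Import duty = 172671.62 × 13% = 22447.31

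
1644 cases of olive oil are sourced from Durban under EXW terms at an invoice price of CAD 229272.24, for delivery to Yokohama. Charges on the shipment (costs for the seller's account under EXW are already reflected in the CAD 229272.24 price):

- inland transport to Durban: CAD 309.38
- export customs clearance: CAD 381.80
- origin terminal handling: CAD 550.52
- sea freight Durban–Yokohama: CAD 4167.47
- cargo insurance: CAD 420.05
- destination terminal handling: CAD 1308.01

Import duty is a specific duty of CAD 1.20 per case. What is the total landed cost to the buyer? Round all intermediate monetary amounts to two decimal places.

Total landed cost: CAD 238382.27

EXW: the seller makes goods available at their premises; the buyer bears all onward costs.
CIF value = EXW price + inland to port + export clearance + origin terminal + freight + insurance = 229272.24 + 309.38 + 381.80 + 550.52 + 4167.47 + 420.05 = 235101.46
Import duty = 1644 × 1.20 = 1972.80
Buyer bears: inland to port 309.38 + export clearance 381.80 + origin terminal 550.52 + freight 4167.47 + insurance 420.05 + destination terminal 1308.01 + duty 1972.80 = 9110.03
Landed cost = invoice 229272.24 + 9110.03 = 238382.27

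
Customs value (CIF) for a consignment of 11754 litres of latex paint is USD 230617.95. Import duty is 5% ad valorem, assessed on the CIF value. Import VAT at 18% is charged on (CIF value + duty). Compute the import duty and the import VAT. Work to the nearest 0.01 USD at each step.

Import duty = 230617.95 × 5% = 11530.90
VAT base = CIF + duty = 230617.95 + 11530.90 = 242148.85
Import VAT = 242148.85 × 18% = 43586.79

Import duty: USD 11530.90; import VAT: USD 43586.79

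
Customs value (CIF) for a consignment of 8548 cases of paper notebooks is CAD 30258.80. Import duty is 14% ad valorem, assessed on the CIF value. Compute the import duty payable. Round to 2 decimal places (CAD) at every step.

Import duty: CAD 4236.23

Import duty = 30258.80 × 14% = 4236.23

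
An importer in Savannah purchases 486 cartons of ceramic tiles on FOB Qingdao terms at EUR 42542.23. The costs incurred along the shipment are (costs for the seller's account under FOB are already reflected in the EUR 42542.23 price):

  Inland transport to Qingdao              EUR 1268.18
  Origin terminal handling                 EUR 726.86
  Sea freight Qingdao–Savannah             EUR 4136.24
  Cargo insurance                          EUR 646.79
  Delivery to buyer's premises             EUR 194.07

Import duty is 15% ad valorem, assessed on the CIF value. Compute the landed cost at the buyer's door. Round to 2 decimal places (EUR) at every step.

Total landed cost: EUR 54618.12

FOB: the seller bears costs until goods are on board at the origin port; the buyer bears freight, insurance and all costs thereafter.
Already in the invoice (seller's account under FOB): inland to port, origin terminal — exclude.
CIF value = FOB price + freight + insurance = 42542.23 + 4136.24 + 646.79 = 47325.26
Import duty = 47325.26 × 15% = 7098.79
Buyer bears: freight 4136.24 + insurance 646.79 + delivery 194.07 + duty 7098.79 = 12075.89
Landed cost = invoice 42542.23 + 12075.89 = 54618.12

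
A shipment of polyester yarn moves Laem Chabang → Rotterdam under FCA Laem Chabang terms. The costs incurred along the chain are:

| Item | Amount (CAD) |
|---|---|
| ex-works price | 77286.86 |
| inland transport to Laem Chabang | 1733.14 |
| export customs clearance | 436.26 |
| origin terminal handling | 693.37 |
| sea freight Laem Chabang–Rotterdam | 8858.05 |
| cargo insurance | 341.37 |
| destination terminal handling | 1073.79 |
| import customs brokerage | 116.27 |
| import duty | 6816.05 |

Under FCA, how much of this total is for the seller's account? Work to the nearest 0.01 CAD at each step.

FCA: the seller delivers export-cleared goods to the carrier; the buyer bears costs from that point.
Seller's account: goods 77286.86 + inland to port 1733.14 + export clearance 436.26 = 79456.26
Buyer's account: origin terminal 693.37 + freight 8858.05 + insurance 341.37 + destination terminal 1073.79 + brokerage 116.27 + duty 6816.05 = 17898.90

Seller's account: CAD 79456.26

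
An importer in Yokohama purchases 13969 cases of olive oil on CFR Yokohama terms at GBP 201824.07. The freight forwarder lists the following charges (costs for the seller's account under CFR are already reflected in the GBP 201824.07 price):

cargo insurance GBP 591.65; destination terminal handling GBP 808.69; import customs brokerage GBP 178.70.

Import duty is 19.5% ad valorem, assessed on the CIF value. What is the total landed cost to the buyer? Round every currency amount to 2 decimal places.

CFR: the seller pays costs through ocean freight to the destination port, but not insurance.
CIF value = CFR price + insurance = 201824.07 + 591.65 = 202415.72
Import duty = 202415.72 × 19.5% = 39471.07
Buyer bears: insurance 591.65 + destination terminal 808.69 + brokerage 178.70 + duty 39471.07 = 41050.11
Landed cost = invoice 201824.07 + 41050.11 = 242874.18

Total landed cost: GBP 242874.18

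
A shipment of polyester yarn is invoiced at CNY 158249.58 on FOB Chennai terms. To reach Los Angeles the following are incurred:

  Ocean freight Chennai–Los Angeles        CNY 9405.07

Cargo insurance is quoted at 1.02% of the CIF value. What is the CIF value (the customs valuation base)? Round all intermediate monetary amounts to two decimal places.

Let C be the CIF value. C = FOB price + freight + 1.02% × C
C − 1.02% × C = 158249.58 + 9405.07
0.9898 × C = 167654.65
C = 167654.65 / 0.9898 = 169382.35
Insurance premium = 1.02% × 169382.35 = 1727.70

CIF value: CNY 169382.35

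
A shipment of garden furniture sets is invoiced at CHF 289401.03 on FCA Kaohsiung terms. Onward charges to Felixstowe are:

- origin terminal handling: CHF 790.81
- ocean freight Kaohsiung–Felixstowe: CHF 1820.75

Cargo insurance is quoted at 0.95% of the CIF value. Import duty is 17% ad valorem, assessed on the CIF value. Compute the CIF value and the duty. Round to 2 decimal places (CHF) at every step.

CIF value: CHF 294813.32; import duty: CHF 50118.26

Let C be the CIF value. C = FCA price + pre-shipment costs + freight + 0.95% × C
C − 0.95% × C = 289401.03 + 790.81 + 1820.75
0.9905 × C = 292012.59
C = 292012.59 / 0.9905 = 294813.32
Insurance premium = 0.95% × 294813.32 = 2800.73
Import duty = 294813.32 × 17% = 50118.26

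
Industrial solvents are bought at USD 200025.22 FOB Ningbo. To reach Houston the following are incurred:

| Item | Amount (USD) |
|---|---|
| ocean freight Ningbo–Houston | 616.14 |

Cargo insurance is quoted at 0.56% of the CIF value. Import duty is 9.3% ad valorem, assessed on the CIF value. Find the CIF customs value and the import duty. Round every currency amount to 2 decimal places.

CIF value: USD 201771.28; import duty: USD 18764.73

Let C be the CIF value. C = FOB price + freight + 0.56% × C
C − 0.56% × C = 200025.22 + 616.14
0.9944 × C = 200641.36
C = 200641.36 / 0.9944 = 201771.28
Insurance premium = 0.56% × 201771.28 = 1129.92
Import duty = 201771.28 × 9.3% = 18764.73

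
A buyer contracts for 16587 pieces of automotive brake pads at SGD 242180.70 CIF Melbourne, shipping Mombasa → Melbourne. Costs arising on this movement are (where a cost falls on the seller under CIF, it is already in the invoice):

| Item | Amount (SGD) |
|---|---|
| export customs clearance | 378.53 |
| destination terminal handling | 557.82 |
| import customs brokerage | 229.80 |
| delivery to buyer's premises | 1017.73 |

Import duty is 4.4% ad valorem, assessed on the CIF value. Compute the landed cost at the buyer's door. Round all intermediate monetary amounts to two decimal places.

Total landed cost: SGD 254642.00

CIF: the seller pays costs through ocean freight and marine insurance to the destination port.
Already in the invoice (seller's account under CIF): export clearance — exclude.
The CIF price already equals the CIF value: 242180.70
Import duty = 242180.70 × 4.4% = 10655.95
Buyer bears: destination terminal 557.82 + brokerage 229.80 + delivery 1017.73 + duty 10655.95 = 12461.30
Landed cost = invoice 242180.70 + 12461.30 = 254642.00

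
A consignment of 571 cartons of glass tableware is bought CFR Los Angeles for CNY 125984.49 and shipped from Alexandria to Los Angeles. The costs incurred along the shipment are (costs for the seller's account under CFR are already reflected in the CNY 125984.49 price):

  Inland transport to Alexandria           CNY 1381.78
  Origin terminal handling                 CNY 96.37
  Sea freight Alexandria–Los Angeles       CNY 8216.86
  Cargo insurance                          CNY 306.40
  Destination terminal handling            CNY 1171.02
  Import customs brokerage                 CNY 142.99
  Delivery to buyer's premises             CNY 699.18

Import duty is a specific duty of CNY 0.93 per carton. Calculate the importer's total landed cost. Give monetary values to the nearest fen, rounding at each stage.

Total landed cost: CNY 128835.11

CFR: the seller pays costs through ocean freight to the destination port, but not insurance.
Already in the invoice (seller's account under CFR): inland to port, origin terminal, freight — exclude.
CIF value = CFR price + insurance = 125984.49 + 306.40 = 126290.89
Import duty = 571 × 0.93 = 531.03
Buyer bears: insurance 306.40 + destination terminal 1171.02 + brokerage 142.99 + delivery 699.18 + duty 531.03 = 2850.62
Landed cost = invoice 125984.49 + 2850.62 = 128835.11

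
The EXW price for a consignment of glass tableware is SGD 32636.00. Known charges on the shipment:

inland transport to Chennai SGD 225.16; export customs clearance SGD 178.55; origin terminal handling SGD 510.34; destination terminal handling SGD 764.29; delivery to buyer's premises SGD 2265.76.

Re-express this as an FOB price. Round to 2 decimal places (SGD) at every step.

FOB price: SGD 33550.05

Not relevant to the conversion: delivery, destination terminal — on the buyer under both terms; not part of either seller's price.
From EXW to FOB, the seller additionally bears: inland to port, export clearance, origin terminal.
FOB price = 32636.00 + 225.16 + 178.55 + 510.34 = 33550.05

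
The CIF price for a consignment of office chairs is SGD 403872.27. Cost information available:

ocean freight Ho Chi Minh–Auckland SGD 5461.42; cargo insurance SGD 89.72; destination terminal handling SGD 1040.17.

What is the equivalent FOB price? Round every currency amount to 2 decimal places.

Not relevant to the conversion: destination terminal — on the buyer under both terms; not part of either seller's price.
From CIF to FOB, the seller no longer bears: freight, insurance.
FOB price = 403872.27 − 5461.42 − 89.72 = 398321.13

FOB price: SGD 398321.13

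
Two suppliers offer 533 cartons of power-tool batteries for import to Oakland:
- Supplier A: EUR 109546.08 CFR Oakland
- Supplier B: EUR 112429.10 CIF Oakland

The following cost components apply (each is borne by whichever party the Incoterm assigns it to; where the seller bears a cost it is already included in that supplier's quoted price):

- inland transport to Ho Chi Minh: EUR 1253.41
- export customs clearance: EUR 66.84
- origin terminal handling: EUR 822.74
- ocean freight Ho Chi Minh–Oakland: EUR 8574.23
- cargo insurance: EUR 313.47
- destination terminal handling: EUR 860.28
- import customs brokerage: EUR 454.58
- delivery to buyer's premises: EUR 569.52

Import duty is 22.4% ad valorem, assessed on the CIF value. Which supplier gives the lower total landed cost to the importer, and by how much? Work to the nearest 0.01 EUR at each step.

Supplier A (CFR):
CIF value = CFR price + insurance = 109546.08 + 313.47 = 109859.55
Import duty = 109859.55 × 22.4% = 24608.54
Buyer bears (A): 313.47 + 860.28 + 454.58 + 569.52 = 2197.85
Landed cost (A) = invoice 109546.08 + 2197.85 + duty 24608.54 = 136352.47
Supplier B (CIF):
The CIF price already equals the CIF value: 112429.10
Import duty = 112429.10 × 22.4% = 25184.12
Buyer bears (B): 860.28 + 454.58 + 569.52 = 1884.38
Landed cost (B) = invoice 112429.10 + 1884.38 + duty 25184.12 = 139497.60
Difference = |136352.47 − 139497.60| = 3145.13

Supplier A is cheaper by EUR 3145.13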